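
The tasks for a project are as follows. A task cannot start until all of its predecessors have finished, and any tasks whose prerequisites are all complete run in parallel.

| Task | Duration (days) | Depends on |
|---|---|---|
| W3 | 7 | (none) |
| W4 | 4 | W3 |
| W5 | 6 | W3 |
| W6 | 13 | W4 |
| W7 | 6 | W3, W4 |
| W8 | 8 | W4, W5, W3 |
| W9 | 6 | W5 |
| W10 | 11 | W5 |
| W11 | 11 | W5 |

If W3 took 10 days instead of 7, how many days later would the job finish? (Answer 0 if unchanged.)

3

Actual critical path: W3→W4→W6 = 7+4+13 = 24 ⇒ 24 days.
W3 is on the critical path; changing it to 10 makes that path 27 days.
The critical path is still W3→W4→W6; finish is now 27 days.
Change in finish: 27 − 24 = +3 days.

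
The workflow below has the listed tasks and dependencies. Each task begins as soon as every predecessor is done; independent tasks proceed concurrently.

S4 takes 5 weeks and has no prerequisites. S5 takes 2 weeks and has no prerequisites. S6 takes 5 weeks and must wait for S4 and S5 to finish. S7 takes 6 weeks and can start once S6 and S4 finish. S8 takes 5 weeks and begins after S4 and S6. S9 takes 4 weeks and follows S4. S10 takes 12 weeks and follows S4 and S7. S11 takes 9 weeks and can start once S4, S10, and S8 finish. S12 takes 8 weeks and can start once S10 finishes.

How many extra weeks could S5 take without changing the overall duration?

The longest chain is S4→S6→S7→S10→S11 = 5+5+6+12+9 = 37; overall finish 37 weeks.
The longest chain containing S5 totals 34 weeks.
So S5 can slip 5 − 2 = 3 weeks.

3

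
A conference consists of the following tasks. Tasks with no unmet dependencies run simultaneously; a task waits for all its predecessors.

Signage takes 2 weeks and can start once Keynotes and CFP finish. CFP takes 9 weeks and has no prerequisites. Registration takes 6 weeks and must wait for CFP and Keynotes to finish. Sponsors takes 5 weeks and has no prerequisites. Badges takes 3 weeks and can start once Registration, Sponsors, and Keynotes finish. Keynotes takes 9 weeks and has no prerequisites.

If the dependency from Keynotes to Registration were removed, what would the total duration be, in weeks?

Original critical path: CFP→Registration→Badges = 9+6+3 = 18 ⇒ 18 weeks.
Dropping Keynotes→Registration doesn't change Registration's earliest start (9); another predecessor still binds.
The longest chain is now CFP→Registration→Badges = 9+6+3 = 18, so the schedule takes 18 weeks.

18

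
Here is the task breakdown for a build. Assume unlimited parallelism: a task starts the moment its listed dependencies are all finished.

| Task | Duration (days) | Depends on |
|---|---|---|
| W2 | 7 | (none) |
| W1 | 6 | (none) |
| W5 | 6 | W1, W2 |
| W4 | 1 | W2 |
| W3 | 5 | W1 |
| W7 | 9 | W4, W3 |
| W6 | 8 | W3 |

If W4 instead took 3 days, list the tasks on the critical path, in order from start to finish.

W1, W3, W7

Actual critical path: W1→W3→W7 = 6+5+9 = 20 ⇒ 20 days.
W4 is off the critical path — its longest chain is 17 days, giving 3 of slack.
The critical path is still W1→W3→W7; finish is now 20 days.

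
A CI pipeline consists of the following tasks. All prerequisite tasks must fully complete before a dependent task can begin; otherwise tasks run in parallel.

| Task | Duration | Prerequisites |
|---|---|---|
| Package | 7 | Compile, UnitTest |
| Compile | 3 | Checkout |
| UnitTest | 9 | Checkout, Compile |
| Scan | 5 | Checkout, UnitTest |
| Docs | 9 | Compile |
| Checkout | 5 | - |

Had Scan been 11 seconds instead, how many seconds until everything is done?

28

Actual critical path: Checkout→Compile→UnitTest→Package = 5+3+9+7 = 24 ⇒ 24 seconds.
Scan is off the critical path — its longest chain is 22 seconds, giving 2 of slack.
The binding chain switches to Checkout→Compile→UnitTest→Scan = 5+3+9+11 = 28; finish 28 seconds.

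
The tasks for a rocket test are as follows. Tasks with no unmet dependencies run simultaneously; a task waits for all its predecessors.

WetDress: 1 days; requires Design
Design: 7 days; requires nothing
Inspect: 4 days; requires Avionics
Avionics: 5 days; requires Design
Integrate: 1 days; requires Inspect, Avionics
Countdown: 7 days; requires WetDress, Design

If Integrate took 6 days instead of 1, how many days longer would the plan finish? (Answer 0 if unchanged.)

5

The binding path is Design→Avionics→Inspect→Integrate = 7+5+4+1 = 17; finish at 17 days.
Integrate is on the critical path; changing it to 6 makes that path 22 days.
That remains the longest chain; total 22 days.
Change in finish: 22 − 17 = +5 days.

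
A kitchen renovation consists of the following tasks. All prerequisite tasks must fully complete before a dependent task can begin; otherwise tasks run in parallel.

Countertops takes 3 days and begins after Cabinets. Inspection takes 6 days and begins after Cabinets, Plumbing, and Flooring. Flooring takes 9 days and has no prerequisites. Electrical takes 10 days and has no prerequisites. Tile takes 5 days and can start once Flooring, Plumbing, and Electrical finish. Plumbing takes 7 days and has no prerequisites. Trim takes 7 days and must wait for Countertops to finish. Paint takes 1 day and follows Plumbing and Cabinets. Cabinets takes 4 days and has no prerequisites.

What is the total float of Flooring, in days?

Electrical→Tile = 10+5 = 15 sets the makespan at 15 days.
Longest path through Flooring: 15 days (earliest finish 9, latest finish 9).
So Flooring can slip 9 − 9 = 0 days.

0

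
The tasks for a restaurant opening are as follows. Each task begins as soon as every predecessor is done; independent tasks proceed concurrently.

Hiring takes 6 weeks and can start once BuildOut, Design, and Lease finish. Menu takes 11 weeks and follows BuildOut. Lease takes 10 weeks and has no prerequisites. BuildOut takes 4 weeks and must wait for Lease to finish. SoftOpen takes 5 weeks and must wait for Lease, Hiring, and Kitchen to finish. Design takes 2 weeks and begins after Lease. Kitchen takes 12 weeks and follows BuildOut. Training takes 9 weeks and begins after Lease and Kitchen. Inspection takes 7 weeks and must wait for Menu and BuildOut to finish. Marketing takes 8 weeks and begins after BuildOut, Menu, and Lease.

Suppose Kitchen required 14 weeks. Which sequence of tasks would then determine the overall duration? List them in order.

Lease, BuildOut, Kitchen, Training

The binding path is Lease→BuildOut→Kitchen→Training = 10+4+12+9 = 35; finish at 35 weeks.
Kitchen lies on that path, so at 14 weeks the path becomes 37 weeks.
The critical path is still Lease→BuildOut→Kitchen→Training; finish is now 37 weeks.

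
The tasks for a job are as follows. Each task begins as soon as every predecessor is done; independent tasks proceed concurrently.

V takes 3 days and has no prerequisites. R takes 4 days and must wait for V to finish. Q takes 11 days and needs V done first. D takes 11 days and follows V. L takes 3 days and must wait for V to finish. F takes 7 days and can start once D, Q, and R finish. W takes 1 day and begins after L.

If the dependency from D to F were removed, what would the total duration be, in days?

21

Original critical path: V→Q→F = 3+11+7 = 21 ⇒ 21 days.
Dropping D→F doesn't change F's earliest start (14); another predecessor still binds.
New critical path: V→Q→F = 3+11+7 = 21 ⇒ 21 days.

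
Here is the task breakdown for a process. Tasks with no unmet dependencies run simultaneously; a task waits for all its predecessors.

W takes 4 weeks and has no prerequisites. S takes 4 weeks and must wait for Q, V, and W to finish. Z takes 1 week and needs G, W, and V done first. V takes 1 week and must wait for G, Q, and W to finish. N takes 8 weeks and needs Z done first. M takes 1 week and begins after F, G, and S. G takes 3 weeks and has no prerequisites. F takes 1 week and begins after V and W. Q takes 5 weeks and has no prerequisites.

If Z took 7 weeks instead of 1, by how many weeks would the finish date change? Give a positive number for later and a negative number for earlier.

The binding path is Q→V→Z→N = 5+1+1+8 = 15; finish at 15 weeks.
Z is on the critical path; changing it to 7 makes that path 21 weeks.
No other chain overtakes it, so the finish is 21 weeks.
Change in finish: 21 − 15 = +6 weeks.

6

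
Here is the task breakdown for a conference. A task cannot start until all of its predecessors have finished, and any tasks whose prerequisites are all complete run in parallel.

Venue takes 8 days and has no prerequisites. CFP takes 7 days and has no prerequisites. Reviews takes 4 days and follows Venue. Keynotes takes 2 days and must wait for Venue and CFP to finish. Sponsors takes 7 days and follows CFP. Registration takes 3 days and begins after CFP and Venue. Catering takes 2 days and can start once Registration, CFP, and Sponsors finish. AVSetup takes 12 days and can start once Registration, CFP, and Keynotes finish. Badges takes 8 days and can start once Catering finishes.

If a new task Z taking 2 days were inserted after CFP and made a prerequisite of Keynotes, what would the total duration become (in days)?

24

Originally the plan takes 24 days.
With Z inserted, Keynotes now waits for max(Venue, CFP, Z).
New critical path: CFP→Sponsors→Catering→Badges = 7+7+2+8 = 24 ⇒ 24 days.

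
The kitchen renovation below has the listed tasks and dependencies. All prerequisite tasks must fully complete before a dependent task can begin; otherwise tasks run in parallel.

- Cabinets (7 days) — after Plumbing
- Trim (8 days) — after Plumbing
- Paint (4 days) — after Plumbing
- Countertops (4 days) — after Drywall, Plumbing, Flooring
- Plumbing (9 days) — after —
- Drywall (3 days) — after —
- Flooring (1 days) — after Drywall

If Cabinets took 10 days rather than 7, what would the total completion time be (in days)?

As given, the longest chain is Plumbing→Trim = 9+8 = 17, so the finish is 17 days.
Cabinets has 1 day of float (longest path through it is 16).
New critical path: Plumbing→Cabinets = 9+10 = 19 ⇒ 19 days.

19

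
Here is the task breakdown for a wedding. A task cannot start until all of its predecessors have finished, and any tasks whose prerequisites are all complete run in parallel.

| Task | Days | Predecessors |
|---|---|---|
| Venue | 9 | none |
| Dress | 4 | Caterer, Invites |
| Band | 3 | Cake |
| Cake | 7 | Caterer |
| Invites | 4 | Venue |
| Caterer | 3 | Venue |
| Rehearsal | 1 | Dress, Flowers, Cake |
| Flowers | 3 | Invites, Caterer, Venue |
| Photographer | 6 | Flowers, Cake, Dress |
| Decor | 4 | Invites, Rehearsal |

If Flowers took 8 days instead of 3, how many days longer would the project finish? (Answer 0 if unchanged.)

2

As given, the longest chain is Venue→Caterer→Cake→Photographer = 9+3+7+6 = 25, so the finish is 25 days.
Flowers is off the critical path — its longest chain is 22 days, giving 3 of slack.
New critical path: Venue→Invites→Flowers→Photographer = 9+4+8+6 = 27 ⇒ 27 days.
Change in finish: 27 − 25 = +2 days.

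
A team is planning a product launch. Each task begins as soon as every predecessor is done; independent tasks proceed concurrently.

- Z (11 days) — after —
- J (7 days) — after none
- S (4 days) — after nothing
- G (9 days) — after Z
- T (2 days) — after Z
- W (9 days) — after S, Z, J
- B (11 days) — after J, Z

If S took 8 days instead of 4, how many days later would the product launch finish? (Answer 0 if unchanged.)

The binding path is Z→B = 11+11 = 22; finish at 22 days.
S has 9 days of float (longest path through it is 13).
No other chain overtakes it, so the finish is 22 days.
Change in finish: 22 − 22 = +0 days.

0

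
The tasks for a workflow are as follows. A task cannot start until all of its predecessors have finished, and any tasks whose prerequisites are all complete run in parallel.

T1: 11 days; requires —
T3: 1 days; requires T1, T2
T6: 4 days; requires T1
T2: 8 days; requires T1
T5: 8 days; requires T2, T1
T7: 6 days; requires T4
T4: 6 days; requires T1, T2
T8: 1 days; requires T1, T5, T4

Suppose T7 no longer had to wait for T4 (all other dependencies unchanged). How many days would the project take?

Before: longest chain T1→T2→T4→T7 = 11+8+6+6 = 31, finish 31.
Without T4→T7, T7's earliest start moves from 25 to 0.
New critical path: T1→T2→T5→T8 = 11+8+8+1 = 28 ⇒ 28 days.

28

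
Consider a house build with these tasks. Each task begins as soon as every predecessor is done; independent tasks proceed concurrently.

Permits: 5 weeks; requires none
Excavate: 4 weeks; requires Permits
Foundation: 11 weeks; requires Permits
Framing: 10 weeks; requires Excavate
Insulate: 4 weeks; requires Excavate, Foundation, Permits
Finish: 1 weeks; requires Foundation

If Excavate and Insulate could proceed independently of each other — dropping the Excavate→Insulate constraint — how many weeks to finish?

With the dependency in place, Permits→Foundation→Insulate = 5+11+4 = 20 sets the finish at 20 weeks.
Dropping Excavate→Insulate doesn't change Insulate's earliest start (16); another predecessor still binds.
The longest chain is now Permits→Foundation→Insulate = 5+11+4 = 20, so the plan takes 20 weeks.

20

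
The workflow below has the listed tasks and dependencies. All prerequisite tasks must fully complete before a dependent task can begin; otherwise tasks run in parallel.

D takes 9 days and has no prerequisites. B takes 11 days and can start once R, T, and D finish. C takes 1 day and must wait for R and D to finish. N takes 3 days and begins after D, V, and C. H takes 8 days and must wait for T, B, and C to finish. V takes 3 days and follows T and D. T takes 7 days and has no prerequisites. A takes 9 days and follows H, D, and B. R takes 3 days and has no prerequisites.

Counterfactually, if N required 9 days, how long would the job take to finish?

37

Critical path before the change: D→B→H→A = 9+11+8+9 = 37 giving 37 days.
N has 22 days of float (longest path through it is 15).
The critical path is still D→B→H→A; finish is now 37 days.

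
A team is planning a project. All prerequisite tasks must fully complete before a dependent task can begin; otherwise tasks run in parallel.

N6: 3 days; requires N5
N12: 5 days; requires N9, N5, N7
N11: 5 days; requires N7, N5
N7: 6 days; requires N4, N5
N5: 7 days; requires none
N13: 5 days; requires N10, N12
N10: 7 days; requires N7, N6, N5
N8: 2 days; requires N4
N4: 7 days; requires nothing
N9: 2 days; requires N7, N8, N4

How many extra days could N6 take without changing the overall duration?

The longest chain is N4→N7→N9→N12→N13 = 7+6+2+5+5 = 25; overall finish 25 days.
Longest path through N6: 22 days (earliest finish 10, latest finish 13).
So N6 can slip 13 − 10 = 3 days.

3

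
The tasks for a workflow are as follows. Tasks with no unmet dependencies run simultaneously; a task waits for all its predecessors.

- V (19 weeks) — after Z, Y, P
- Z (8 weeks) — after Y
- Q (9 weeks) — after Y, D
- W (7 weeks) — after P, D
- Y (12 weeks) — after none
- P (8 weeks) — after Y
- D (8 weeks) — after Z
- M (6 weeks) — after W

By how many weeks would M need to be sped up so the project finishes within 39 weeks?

Current finish: 41 weeks; target: 39.
M is on every critical path, so each week cut from M cuts the finish by one (this holds down to a finish of 39).
Need 41 − 39 = 2 weeks off M → M becomes 4 weeks, finish becomes 39.

2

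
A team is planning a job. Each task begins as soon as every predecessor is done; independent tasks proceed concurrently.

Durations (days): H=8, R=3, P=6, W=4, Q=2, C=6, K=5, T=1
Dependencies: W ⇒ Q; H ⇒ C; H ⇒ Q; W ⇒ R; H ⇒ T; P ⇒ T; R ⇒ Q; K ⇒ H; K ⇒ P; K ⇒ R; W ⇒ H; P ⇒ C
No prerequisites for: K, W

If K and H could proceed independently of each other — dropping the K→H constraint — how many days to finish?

Original critical path: K→H→C = 5+8+6 = 19 ⇒ 19 days.
Without K→H, H's earliest start moves from 5 to 4.
After: W→H→C = 4+8+6 = 18 → 18 days.

18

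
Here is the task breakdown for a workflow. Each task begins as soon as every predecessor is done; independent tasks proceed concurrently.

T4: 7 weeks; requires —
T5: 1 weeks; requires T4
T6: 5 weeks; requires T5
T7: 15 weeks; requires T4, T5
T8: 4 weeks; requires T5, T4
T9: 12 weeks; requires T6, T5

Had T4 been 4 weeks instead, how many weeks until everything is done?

Baseline: T4→T5→T6→T9 = 7+1+5+12 = 25 → 25 weeks.
Since T4 is critical, the -3 change carries straight to that chain (now 22 weeks).
The critical path is still T4→T5→T6→T9; finish is now 22 weeks.

22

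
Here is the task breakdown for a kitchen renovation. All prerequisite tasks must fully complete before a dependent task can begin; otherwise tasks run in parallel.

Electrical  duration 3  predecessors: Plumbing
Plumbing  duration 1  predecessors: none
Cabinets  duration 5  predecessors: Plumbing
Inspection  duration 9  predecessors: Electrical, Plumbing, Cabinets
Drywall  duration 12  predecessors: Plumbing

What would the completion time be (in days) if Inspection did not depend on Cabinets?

13

With the dependency in place, Plumbing→Cabinets→Inspection = 1+5+9 = 15 sets the finish at 15 days.
Without Cabinets→Inspection, Inspection's earliest start moves from 6 to 4.
New critical path: Plumbing→Electrical→Inspection = 1+3+9 = 13 ⇒ 13 days.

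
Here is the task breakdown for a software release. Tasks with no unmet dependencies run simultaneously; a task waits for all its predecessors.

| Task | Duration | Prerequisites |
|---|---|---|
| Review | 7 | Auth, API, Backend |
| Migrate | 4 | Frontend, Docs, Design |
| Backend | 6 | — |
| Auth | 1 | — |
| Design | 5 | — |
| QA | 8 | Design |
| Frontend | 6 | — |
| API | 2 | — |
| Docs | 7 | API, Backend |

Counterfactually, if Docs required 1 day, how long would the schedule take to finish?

As given, the longest chain is Backend→Docs→Migrate = 6+7+4 = 17, so the finish is 17 days.
Since Docs is critical, the -6 change carries straight to that chain (now 11 days).
The binding chain switches to Design→QA = 5+8 = 13; finish 13 days.

13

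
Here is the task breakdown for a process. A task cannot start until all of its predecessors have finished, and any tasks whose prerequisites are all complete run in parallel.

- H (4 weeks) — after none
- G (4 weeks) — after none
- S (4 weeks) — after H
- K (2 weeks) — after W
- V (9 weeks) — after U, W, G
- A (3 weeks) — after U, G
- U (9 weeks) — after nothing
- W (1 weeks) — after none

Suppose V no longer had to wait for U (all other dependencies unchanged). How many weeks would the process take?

Before: longest chain U→V = 9+9 = 18, finish 18.
Without U→V, V's earliest start moves from 9 to 4.
After: G→V = 4+9 = 13 → 13 weeks.

13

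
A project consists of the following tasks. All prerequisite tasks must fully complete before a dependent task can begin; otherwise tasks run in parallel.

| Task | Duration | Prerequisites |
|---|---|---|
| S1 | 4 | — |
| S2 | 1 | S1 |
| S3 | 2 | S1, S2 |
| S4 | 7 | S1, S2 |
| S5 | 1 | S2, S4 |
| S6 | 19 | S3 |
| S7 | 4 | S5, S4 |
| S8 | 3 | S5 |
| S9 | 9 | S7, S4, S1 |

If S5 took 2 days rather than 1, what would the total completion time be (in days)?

As given, the longest chain is S1→S2→S4→S5→S7→S9 = 4+1+7+1+4+9 = 26, so the finish is 26 days.
S5 is on the critical path; changing it to 2 makes that path 27 days.
No other chain overtakes it, so the finish is 27 days.

27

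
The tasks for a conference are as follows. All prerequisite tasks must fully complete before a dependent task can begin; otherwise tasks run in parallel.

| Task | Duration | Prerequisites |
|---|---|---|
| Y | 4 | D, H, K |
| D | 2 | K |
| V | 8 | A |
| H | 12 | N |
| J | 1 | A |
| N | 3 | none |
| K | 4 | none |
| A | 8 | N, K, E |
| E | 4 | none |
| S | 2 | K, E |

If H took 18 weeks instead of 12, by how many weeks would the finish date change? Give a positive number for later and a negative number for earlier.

Baseline: E→A→V = 4+8+8 = 20 → 20 weeks.
The longest path through H is only 19 weeks, so H has float 1.
New critical path: N→H→Y = 3+18+4 = 25 ⇒ 25 weeks.
Change in finish: 25 − 20 = +5 weeks.

5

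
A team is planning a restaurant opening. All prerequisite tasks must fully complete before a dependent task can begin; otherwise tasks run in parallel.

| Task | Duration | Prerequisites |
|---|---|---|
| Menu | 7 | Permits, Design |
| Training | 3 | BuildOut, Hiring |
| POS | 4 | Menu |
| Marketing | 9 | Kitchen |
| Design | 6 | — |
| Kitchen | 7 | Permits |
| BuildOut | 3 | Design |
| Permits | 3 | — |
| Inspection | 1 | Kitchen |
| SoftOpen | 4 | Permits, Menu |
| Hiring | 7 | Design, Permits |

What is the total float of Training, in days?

Permits→Kitchen→Marketing = 3+7+9 = 19 sets the makespan at 19 days.
The longest chain containing Training totals 16 days.
Slack of Training = 16 − 13 = 3 days.

3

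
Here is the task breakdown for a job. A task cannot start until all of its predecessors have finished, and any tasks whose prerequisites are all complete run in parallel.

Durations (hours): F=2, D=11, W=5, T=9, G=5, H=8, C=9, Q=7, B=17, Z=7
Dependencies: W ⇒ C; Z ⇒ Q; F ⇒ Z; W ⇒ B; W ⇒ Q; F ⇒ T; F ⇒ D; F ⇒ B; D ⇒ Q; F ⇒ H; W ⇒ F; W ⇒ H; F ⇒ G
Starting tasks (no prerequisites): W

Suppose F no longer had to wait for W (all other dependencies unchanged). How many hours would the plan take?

Before: longest chain W→F→D→Q = 5+2+11+7 = 25, finish 25.
Without W→F, F's earliest start moves from 5 to 0.
After: W→B = 5+17 = 22 → 22 hours.

22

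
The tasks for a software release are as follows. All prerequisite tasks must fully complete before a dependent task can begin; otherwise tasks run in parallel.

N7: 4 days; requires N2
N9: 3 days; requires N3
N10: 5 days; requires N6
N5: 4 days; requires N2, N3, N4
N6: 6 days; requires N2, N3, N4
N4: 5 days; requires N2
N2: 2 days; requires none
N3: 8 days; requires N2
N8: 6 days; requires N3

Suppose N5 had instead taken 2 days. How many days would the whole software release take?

21

As given, the longest chain is N2→N3→N6→N10 = 2+8+6+5 = 21, so the finish is 21 days.
N5 has 7 days of float (longest path through it is 14).
The critical path is still N2→N3→N6→N10; finish is now 21 days.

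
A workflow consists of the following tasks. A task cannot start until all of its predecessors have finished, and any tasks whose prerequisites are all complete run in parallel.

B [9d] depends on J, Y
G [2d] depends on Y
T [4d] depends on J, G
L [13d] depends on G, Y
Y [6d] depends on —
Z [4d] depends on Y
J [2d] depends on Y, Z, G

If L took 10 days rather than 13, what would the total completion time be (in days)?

21

As given, the longest chain is Y→G→L = 6+2+13 = 21, so the finish is 21 days.
L is on the critical path; changing it to 10 makes that path 18 days.
New critical path: Y→Z→J→B = 6+4+2+9 = 21 ⇒ 21 days.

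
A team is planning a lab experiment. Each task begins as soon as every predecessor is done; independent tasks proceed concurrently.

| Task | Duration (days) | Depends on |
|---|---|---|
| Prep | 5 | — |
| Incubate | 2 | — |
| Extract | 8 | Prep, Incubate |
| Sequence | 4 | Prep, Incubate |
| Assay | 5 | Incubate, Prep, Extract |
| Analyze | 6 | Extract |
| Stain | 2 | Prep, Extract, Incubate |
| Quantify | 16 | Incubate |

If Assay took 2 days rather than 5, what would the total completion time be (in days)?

19

The binding path is Prep→Extract→Analyze = 5+8+6 = 19; finish at 19 days.
The longest path through Assay is only 18 days, so Assay has float 1.
The critical path is still Prep→Extract→Analyze; finish is now 19 days.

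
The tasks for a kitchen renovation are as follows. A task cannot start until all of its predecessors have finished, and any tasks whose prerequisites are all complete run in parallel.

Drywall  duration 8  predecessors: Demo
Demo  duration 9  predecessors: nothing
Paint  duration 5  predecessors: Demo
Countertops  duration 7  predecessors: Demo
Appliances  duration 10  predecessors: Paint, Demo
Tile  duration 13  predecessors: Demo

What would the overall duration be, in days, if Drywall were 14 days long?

Actual critical path: Demo→Paint→Appliances = 9+5+10 = 24 ⇒ 24 days.
Drywall is off the critical path — its longest chain is 17 days, giving 7 of slack.
That remains the longest chain; total 24 days.

24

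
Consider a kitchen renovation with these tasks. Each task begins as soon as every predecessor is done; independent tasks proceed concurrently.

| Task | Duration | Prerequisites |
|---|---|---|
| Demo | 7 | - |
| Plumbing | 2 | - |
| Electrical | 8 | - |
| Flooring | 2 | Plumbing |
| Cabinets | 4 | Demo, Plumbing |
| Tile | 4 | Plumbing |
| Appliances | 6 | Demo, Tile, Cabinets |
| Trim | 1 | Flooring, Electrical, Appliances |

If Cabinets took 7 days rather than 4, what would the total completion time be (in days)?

21

The binding path is Demo→Cabinets→Appliances→Trim = 7+4+6+1 = 18; finish at 18 days.
Cabinets is on the critical path; changing it to 7 makes that path 21 days.
No other chain overtakes it, so the finish is 21 days.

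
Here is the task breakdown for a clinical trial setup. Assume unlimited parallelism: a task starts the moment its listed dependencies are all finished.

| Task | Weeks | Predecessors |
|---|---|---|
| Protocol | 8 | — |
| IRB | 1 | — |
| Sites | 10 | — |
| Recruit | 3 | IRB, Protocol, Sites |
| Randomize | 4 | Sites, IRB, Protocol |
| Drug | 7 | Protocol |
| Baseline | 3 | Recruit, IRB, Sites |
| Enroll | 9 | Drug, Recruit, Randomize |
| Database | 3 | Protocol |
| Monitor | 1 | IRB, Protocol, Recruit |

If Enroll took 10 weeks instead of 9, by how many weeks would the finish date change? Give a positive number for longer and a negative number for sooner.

Baseline: Protocol→Drug→Enroll = 8+7+9 = 24 → 24 weeks.
Enroll lies on that path, so at 10 weeks the path becomes 25 weeks.
The critical path is still Protocol→Drug→Enroll; finish is now 25 weeks.
Change in finish: 25 − 24 = +1 weeks.

1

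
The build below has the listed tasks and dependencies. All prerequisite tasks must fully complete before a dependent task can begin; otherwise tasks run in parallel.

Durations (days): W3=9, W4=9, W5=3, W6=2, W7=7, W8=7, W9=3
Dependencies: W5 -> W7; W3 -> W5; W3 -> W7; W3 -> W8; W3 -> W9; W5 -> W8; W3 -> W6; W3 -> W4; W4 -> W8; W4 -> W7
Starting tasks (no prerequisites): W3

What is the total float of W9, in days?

13

Critical path: W3→W4→W7 = 9+9+7 = 25, so the finish is 25 days.
The longest chain containing W9 totals 12 days.
Slack of W9 = 22 − 9 = 13 days.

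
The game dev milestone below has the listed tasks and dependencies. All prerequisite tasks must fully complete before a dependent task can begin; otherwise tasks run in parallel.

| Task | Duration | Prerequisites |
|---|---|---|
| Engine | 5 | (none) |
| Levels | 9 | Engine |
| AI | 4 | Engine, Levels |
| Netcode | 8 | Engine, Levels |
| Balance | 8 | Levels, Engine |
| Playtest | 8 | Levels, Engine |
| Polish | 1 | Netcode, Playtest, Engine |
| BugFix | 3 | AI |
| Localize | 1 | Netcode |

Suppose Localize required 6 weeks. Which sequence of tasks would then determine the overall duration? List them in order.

As given, the longest chain is Engine→Levels→Netcode→Localize = 5+9+8+1 = 23, so the finish is 23 weeks.
Localize is on the critical path; changing it to 6 makes that path 28 weeks.
The critical path is still Engine→Levels→Netcode→Localize; finish is now 28 weeks.

Engine, Levels, Netcode, Localize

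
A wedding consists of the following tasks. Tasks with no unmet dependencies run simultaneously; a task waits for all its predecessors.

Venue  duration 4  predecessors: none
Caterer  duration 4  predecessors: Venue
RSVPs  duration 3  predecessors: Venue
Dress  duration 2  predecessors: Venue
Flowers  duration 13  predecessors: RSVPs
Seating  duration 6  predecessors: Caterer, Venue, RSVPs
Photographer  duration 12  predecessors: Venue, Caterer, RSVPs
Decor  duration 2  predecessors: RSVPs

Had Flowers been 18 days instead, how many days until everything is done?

25

Actual critical path: Venue→RSVPs→Flowers = 4+3+13 = 20 ⇒ 20 days.
Flowers is on the critical path; changing it to 18 makes that path 25 days.
That remains the longest chain; total 25 days.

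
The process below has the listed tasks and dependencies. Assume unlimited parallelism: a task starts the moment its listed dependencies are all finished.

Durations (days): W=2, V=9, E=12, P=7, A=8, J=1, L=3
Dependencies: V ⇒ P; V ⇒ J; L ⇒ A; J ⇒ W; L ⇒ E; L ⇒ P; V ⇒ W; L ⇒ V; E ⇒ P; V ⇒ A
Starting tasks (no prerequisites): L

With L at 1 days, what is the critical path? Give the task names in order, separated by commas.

L, E, P

Critical path before the change: L→E→P = 3+12+7 = 22 giving 22 days.
L lies on that path, so at 1 day the path becomes 20 days.
That remains the longest chain; total 20 days.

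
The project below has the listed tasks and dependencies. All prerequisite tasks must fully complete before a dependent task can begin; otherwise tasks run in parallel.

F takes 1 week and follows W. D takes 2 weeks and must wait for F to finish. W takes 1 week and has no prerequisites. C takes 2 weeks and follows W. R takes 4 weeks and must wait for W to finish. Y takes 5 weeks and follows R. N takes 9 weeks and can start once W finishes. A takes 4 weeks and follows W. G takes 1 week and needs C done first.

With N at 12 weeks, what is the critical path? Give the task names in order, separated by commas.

W, N

Baseline: W→N = 1+9 = 10 → 10 weeks.
N is on the critical path; changing it to 12 makes that path 13 weeks.
The critical path is still W→N; finish is now 13 weeks.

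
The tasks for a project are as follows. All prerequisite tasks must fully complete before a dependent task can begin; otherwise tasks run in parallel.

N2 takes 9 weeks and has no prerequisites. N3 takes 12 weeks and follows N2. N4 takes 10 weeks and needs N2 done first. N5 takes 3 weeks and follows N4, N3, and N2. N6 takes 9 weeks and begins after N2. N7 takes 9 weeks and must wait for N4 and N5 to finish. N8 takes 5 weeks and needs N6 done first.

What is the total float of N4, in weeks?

2

Critical path: N2→N3→N5→N7 = 9+12+3+9 = 33, so the finish is 33 weeks.
The longest chain containing N4 totals 31 weeks.
Float = 33 − 31 = 2.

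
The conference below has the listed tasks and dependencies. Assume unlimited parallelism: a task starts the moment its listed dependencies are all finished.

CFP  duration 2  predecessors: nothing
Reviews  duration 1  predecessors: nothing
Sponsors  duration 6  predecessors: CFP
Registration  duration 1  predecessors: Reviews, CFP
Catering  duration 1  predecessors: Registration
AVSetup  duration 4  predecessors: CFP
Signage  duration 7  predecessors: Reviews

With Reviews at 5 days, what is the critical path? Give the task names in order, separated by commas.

Actual critical path: Reviews→Signage = 1+7 = 8 ⇒ 8 days.
Reviews lies on that path, so at 5 days the path becomes 12 days.
The critical path is still Reviews→Signage; finish is now 12 days.

Reviews, Signage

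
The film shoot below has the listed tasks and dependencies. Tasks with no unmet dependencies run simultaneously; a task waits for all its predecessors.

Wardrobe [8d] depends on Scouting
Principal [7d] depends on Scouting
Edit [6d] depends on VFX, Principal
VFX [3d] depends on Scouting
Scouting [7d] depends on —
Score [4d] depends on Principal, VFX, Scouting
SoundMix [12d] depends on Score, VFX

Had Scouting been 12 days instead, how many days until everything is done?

35

Critical path before the change: Scouting→Principal→Score→SoundMix = 7+7+4+12 = 30 giving 30 days.
Scouting lies on that path, so at 12 days the path becomes 35 days.
No other chain overtakes it, so the finish is 35 days.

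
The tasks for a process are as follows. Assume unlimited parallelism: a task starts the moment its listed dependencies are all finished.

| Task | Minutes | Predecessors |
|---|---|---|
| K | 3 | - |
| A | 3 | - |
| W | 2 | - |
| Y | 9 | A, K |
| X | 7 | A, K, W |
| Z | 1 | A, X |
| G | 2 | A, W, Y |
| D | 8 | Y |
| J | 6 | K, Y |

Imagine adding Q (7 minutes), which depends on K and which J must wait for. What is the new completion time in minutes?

Originally the project takes 20 minutes.
With Q inserted, J now waits for max(K, Y, Q).
New critical path: K→Y→D = 3+9+8 = 20 ⇒ 20 minutes.

20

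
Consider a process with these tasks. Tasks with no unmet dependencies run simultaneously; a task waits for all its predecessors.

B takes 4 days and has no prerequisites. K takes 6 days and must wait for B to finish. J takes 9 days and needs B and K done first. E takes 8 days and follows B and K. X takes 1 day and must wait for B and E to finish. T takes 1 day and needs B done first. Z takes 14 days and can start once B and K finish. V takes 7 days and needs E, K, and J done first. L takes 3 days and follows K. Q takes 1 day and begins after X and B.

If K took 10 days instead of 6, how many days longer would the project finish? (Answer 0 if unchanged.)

4

Critical path before the change: B→K→J→V = 4+6+9+7 = 26 giving 26 days.
K lies on that path, so at 10 days the path becomes 30 days.
That remains the longest chain; total 30 days.
Change in finish: 30 − 26 = +4 days.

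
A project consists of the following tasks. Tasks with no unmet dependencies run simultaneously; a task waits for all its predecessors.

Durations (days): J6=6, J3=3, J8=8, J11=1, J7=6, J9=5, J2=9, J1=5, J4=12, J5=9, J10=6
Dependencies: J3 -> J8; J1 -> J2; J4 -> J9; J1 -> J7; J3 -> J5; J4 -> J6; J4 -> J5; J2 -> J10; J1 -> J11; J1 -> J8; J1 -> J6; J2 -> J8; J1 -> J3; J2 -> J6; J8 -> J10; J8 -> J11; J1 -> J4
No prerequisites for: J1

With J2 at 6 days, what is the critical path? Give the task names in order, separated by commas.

J1, J4, J5

Actual critical path: J1→J2→J8→J10 = 5+9+8+6 = 28 ⇒ 28 days.
J2 lies on that path, so at 6 days the path becomes 25 days.
The binding chain switches to J1→J4→J5 = 5+12+9 = 26; finish 26 days.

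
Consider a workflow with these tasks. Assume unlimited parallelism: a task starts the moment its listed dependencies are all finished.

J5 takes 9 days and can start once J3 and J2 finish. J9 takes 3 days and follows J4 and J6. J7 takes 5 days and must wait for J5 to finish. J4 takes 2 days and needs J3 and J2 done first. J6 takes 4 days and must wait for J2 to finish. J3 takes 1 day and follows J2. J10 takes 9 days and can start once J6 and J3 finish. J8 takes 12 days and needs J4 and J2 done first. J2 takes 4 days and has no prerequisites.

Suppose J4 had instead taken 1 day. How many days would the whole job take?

Baseline: J2→J3→J4→J8 = 4+1+2+12 = 19 → 19 days.
J4 lies on that path, so at 1 day the path becomes 18 days.
New critical path: J2→J3→J5→J7 = 4+1+9+5 = 19 ⇒ 19 days.

19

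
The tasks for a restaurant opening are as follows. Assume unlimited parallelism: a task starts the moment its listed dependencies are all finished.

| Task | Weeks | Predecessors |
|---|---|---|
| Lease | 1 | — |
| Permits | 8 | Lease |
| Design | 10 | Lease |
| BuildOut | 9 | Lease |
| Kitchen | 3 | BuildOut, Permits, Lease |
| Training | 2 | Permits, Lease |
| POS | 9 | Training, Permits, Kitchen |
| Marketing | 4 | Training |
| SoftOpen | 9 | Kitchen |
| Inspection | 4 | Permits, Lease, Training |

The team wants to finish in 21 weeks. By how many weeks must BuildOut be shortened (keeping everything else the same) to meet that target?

Current finish: 22 weeks; target: 21.
BuildOut is on every critical path, so each week cut from BuildOut cuts the finish by one (this holds down to a finish of 21).
Need 22 − 21 = 1 week off BuildOut → BuildOut becomes 8 weeks, finish becomes 21.

1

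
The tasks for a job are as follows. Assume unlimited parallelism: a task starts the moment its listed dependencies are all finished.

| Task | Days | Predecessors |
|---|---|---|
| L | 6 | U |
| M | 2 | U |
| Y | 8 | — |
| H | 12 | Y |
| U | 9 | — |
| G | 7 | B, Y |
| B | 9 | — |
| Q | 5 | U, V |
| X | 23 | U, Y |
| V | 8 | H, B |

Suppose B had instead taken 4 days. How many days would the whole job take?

As given, the longest chain is Y→H→V→Q = 8+12+8+5 = 33, so the finish is 33 days.
B is off the critical path — its longest chain is 22 days, giving 11 of slack.
The critical path is still Y→H→V→Q; finish is now 33 days.

33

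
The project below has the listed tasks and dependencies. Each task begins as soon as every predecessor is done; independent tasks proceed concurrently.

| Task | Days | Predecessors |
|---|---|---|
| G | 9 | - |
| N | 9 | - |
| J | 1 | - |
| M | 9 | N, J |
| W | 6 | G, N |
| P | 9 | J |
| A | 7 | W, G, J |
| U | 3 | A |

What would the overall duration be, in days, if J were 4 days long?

The binding path is G→W→A→U = 9+6+7+3 = 25; finish at 25 days.
The longest path through J is only 11 days, so J has float 14.
That remains the longest chain; total 25 days.

25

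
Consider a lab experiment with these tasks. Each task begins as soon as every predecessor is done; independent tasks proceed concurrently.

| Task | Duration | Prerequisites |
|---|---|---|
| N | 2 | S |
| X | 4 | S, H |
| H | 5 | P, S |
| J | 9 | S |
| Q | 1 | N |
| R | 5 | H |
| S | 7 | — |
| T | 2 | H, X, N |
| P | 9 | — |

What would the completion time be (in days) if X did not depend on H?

With the dependency in place, P→H→X→T = 9+5+4+2 = 20 sets the finish at 20 days.
Without H→X, X's earliest start moves from 14 to 7.
The longest chain is now P→H→R = 9+5+5 = 19, so the project takes 19 days.

19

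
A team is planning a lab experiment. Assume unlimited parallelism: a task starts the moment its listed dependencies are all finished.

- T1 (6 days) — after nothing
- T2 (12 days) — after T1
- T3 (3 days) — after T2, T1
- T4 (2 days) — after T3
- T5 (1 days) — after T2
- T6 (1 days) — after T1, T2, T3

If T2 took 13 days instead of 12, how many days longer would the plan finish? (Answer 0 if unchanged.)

Critical path before the change: T1→T2→T3→T4 = 6+12+3+2 = 23 giving 23 days.
Since T2 is critical, the +1 change carries straight to that chain (now 24 days).
The critical path is still T1→T2→T3→T4; finish is now 24 days.
Change in finish: 24 − 23 = +1 days.

1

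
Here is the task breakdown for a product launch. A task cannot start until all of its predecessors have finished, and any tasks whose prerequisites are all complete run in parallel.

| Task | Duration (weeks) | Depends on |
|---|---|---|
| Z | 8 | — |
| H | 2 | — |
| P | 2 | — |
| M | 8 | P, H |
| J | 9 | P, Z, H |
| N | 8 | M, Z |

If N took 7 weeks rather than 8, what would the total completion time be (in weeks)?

Actual critical path: H→M→N = 2+8+8 = 18 ⇒ 18 weeks.
N is on the critical path; changing it to 7 makes that path 17 weeks.
New critical path: Z→J = 8+9 = 17 ⇒ 17 weeks.

17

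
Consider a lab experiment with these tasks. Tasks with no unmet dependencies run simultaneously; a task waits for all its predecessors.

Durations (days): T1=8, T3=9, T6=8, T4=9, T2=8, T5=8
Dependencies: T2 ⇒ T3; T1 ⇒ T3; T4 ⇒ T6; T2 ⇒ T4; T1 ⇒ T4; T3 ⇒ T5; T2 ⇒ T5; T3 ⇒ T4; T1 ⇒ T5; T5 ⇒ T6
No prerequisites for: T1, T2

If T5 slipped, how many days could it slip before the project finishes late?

1

Critical path: T1→T3→T4→T6 = 8+9+9+8 = 34, so the finish is 34 days.
The longest chain containing T5 totals 33 days.
Float = 34 − 33 = 1.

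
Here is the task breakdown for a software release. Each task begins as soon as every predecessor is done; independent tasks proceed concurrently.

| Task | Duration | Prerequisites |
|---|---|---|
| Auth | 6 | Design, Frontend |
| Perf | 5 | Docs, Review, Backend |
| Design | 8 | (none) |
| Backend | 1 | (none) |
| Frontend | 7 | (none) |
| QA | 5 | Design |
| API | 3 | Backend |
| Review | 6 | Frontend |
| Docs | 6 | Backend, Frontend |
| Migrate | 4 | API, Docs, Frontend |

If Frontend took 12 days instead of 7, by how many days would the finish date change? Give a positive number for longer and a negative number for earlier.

Actual critical path: Frontend→Docs→Perf = 7+6+5 = 18 ⇒ 18 days.
Frontend is on the critical path; changing it to 12 makes that path 23 days.
That remains the longest chain; total 23 days.
Change in finish: 23 − 18 = +5 days.

5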